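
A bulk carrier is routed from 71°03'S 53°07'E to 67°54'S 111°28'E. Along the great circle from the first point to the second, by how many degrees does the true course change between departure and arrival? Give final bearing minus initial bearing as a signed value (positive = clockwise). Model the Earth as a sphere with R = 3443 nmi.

At departure: θ₁ = atan2(sin Δλ cos φ₂, cos φ₁ sin φ₂ − sin φ₁ cos φ₂ cos Δλ) = 109.62°
At arrival: θ₂ = atan2(sin Δλ cos φ₁, −cos φ₂ sin φ₁ + sin φ₂ cos φ₁ cos Δλ) = 54.39°
Δθ = θ₂ − θ₁ = -55.2°

-55.2°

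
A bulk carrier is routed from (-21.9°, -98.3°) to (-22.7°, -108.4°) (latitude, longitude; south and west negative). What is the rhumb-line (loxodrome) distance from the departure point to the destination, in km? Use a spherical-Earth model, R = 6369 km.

Δψ = ln[tan(π/4+φ₂/2)/tan(π/4+φ₁/2)] = -0.0151;  Δφ = -0.0140 rad,  Δλ = -0.1763 rad
q = Δφ/Δψ = 0.9252
d = R·√(Δφ² + q²Δλ²) = 6369·0.16369 = 1043 km

1043 km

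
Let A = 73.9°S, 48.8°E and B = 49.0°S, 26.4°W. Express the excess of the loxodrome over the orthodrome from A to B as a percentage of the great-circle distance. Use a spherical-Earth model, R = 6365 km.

5.9%

Great circle: σ = 0.6895 rad → d_gc = Rσ = 4388.5 km
Rhumb: Δφ = +0.4346, Δλ = -1.3125, Δψ = +0.9721, q = Δφ/Δψ = 0.4470 → d_rh = R√(Δφ²+q²Δλ²) = 4647.4 km
Excess = (4647.4 − 4388.5) / 4388.5 = 258.9 / 4388.5 = 5.90% ≈ 5.9%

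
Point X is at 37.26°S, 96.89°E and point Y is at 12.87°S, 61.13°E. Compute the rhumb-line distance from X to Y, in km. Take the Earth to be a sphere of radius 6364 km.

4472 km

Δψ = ln[tan(π/4+φ₂/2)/tan(π/4+φ₁/2)] = +0.4751;  Δφ = +0.4257 rad,  Δλ = -0.6241 rad
q = Δφ/Δψ = 0.8959
d = R·√(Δφ² + q²Δλ²) = 6364·0.70276 = 4472 km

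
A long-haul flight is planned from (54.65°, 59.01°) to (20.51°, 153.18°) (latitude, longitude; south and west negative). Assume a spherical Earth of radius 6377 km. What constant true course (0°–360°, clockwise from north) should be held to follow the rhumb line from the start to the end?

115.3°

Meridional parts: M(φ₁)=+1.1436, M(φ₂)=+0.3659 → ΔM = -0.7778;  Δλ = +1.6436 rad
tan C = Δλ / ΔM = -2.1132 → C = 115.32°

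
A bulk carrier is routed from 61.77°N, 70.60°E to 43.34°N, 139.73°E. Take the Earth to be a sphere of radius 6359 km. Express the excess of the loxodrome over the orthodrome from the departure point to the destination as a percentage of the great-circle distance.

4.2%

Great circle: σ = 0.7565 rad → d_gc = Rσ = 4810.5 km
Rhumb: Δφ = -0.3217, Δλ = +1.2065, Δψ = -0.5395, q = Δφ/Δψ = 0.5962 → d_rh = R√(Δφ²+q²Δλ²) = 5011.1 km
Excess = (5011.1 − 4810.5) / 4810.5 = 200.6 / 4810.5 = 4.17% ≈ 4.2%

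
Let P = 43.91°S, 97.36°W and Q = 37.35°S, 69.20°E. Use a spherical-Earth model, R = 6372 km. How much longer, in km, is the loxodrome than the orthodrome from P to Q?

3178 km

Great circle: cos σ = sin φ₁ sin φ₂ + cos φ₁ cos φ₂ cos Δλ,  σ = 1.7075 rad → d_gc = 10880.1 km
Rhumb line: Δψ = +0.1511, q = Δφ/Δψ = 0.7579, d_rh = R√(Δφ²+q²Δλ²) = 14058.0 km
Excess = 14058.0 − 10880.1 = 3177.9 ≈ 3178 km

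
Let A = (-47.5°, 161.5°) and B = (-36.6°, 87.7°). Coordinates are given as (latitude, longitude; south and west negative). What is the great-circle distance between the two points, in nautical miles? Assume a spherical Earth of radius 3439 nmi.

Haversine: a = sin²(Δφ/2)+cos φ₁ cos φ₂ sin²(Δλ/2) = 0.20455;  σ = 2·atan2(√a,√(1−a))
σ = 53.779° → d = Rσ = 3439·0.93862 = 3228 nmi

3228 nmi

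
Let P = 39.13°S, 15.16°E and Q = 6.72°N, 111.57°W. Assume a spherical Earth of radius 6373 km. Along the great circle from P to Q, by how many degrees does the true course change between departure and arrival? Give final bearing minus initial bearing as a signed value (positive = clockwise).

+62.3°

At departure: θ₁ = atan2(sin Δλ cos φ₂, cos φ₁ sin φ₂ − sin φ₁ cos φ₂ cos Δλ) = 250.36°
At arrival: θ₂ = atan2(sin Δλ cos φ₁, −cos φ₂ sin φ₁ + sin φ₂ cos φ₁ cos Δλ) = 312.64°
Δθ = θ₂ − θ₁ = +62.3°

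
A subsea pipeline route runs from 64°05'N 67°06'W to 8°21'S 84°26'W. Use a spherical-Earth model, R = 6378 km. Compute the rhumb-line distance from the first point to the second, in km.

Δψ = ln[tan(π/4+φ₂/2)/tan(π/4+φ₁/2)] = -1.6155;  Δφ = -1.2642 rad,  Δλ = -0.3025 rad
q = Δφ/Δψ = 0.7826
d = R·√(Δφ² + q²Δλ²) = 6378·1.28618 = 8203 km

8203 km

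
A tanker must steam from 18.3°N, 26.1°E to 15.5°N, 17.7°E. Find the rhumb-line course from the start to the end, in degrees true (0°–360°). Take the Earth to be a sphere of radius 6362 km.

250.8°

Δψ = ln[tan(π/4+φ₂/2)/tan(π/4+φ₁/2)] = -0.0511
Δλ = -0.1466 rad (taken the short way round)
course = atan2(Δλ, Δψ) = 250.79°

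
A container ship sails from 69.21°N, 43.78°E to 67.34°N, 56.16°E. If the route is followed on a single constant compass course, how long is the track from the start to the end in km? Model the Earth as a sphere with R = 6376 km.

550 km

Rhumb course C = atan2(Δλ, Δψ) with Δψ = ln[tan(π/4+φ₂/2)/tan(π/4+φ₁/2)] = -0.0882, Δλ = +0.2161 → C = 112.21°
d = R·|Δφ| / |cos C| = 6376·0.03264 / 0.37802 = 550 km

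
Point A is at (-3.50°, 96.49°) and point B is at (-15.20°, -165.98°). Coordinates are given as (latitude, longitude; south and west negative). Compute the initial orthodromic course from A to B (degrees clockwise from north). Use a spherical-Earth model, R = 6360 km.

105.7°

N = sin Δλ·cos φ₂ = +0.9567;  D = cos φ₁ sin φ₂ − sin φ₁ cos φ₂ cos Δλ = -0.2694
initial course = atan2(N, D) = 105.73°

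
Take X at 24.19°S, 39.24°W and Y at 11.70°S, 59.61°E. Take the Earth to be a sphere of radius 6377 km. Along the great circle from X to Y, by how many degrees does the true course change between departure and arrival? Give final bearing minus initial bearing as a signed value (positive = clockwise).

-39.8°

At departure: θ₁ = atan2(sin Δλ cos φ₂, cos φ₁ sin φ₂ − sin φ₁ cos φ₂ cos Δλ) = 104.30°
At arrival: θ₂ = atan2(sin Δλ cos φ₁, −cos φ₂ sin φ₁ + sin φ₂ cos φ₁ cos Δλ) = 64.51°
Δθ = θ₂ − θ₁ = -39.8°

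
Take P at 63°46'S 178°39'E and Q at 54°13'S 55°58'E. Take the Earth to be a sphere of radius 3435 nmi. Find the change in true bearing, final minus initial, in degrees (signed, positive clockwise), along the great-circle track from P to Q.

At departure: θ₁ = atan2(sin Δλ cos φ₂, cos φ₁ sin φ₂ − sin φ₁ cos φ₂ cos Δλ) = 217.48°
At arrival: θ₂ = atan2(sin Δλ cos φ₁, −cos φ₂ sin φ₁ + sin φ₂ cos φ₁ cos Δλ) = 332.61°
Δθ = θ₂ − θ₁ = +115.1°

+115.1°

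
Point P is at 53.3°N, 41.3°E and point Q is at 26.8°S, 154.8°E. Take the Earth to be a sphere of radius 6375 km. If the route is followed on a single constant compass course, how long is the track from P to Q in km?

14241 km

Rhumb course C = atan2(Δλ, Δψ) with Δψ = ln[tan(π/4+φ₂/2)/tan(π/4+φ₁/2)] = -1.5894, Δλ = +1.9809 → C = 128.74°
d = R·|Δφ| / |cos C| = 6375·1.39801 / 0.62580 = 14241 km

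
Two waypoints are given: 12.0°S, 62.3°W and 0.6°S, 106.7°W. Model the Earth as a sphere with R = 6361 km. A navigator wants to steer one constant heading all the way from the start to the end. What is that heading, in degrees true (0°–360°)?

Meridional parts: M(φ₁)=-0.2110, M(φ₂)=-0.0105 → ΔM = +0.2005;  Δλ = -0.7749 rad
tan C = Δλ / ΔM = -3.8647 → C = 284.51°

284.5°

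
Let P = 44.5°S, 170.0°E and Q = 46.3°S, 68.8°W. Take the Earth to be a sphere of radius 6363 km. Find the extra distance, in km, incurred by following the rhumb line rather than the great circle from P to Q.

1074 km

Great circle: cos σ = sin φ₁ sin φ₂ + cos φ₁ cos φ₂ cos Δλ,  σ = 1.3166 rad → d_gc = 8377.5 km
Rhumb line: Δψ = -0.0447, q = Δφ/Δψ = 0.7021, d_rh = R√(Δφ²+q²Δλ²) = 9451.8 km
Excess = 9451.8 − 8377.5 = 1074.3 ≈ 1074 km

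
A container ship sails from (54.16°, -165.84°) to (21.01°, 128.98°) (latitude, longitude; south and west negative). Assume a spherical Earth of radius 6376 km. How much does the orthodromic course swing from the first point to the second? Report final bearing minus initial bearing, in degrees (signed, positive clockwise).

-44.3°

Initial bearing θ₁ = atan2(sin Δλ cos φ₂, cos φ₁ sin φ₂ − sin φ₁ cos φ₂ cos Δλ) = 262.75°
Final bearing θ₂ = (initial bearing from the destination back to the start) + 180° = 218.48°
Δθ = θ₂ − θ₁ = -44.3°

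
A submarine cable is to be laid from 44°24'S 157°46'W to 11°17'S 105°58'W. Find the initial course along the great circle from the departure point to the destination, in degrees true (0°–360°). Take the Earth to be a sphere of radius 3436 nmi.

θ = atan2( sin Δλ·cos φ₂ ,  cos φ₁ sin φ₂ − sin φ₁ cos φ₂ cos Δλ )
  = atan2(+0.7707, +0.2845) = 69.74°

69.7°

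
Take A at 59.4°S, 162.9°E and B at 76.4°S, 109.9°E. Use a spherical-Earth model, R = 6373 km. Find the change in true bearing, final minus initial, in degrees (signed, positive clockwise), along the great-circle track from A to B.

At departure: θ₁ = atan2(sin Δλ cos φ₂, cos φ₁ sin φ₂ − sin φ₁ cos φ₂ cos Δλ) = 206.73°
At arrival: θ₂ = atan2(sin Δλ cos φ₁, −cos φ₂ sin φ₁ + sin φ₂ cos φ₁ cos Δλ) = 256.80°
Δθ = θ₂ − θ₁ = +50.1°

+50.1°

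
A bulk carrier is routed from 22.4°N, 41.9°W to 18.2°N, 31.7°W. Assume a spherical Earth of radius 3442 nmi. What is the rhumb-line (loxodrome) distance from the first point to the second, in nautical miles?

627 nmi

Δψ = ln[tan(π/4+φ₂/2)/tan(π/4+φ₁/2)] = -0.0782;  Δφ = -0.0733 rad,  Δλ = +0.1780 rad
q = Δφ/Δψ = 0.9376
d = R·√(Δφ² + q²Δλ²) = 3442·0.18231 = 627 nmi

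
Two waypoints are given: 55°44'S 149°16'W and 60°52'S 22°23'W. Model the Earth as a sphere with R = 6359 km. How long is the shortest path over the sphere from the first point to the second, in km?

Haversine: a = sin²(Δφ/2)+cos φ₁ cos φ₂ sin²(Δλ/2) = 0.22132;  σ = 2·atan2(√a,√(1−a))
σ = 56.127° → d = Rσ = 6359·0.97960 = 6229 km

6229 km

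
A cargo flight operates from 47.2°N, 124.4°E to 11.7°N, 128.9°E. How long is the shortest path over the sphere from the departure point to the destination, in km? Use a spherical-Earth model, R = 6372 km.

cos σ = sin φ₁ sin φ₂ + cos φ₁ cos φ₂ cos Δλ
      = sin(47.20°)sin(11.70°) + cos(47.20°)cos(11.70°)cos(4.50°) = 0.8121
σ = 35.702° → d = Rσ = 6372·0.62312 = 3970 km

3970 km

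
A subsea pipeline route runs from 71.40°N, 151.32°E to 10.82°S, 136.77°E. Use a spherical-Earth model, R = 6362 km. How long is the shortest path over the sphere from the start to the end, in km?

cos σ = sin φ₁ sin φ₂ + cos φ₁ cos φ₂ cos Δλ
      = sin(71.40°)sin(-10.82°) + cos(71.40°)cos(-10.82°)cos(-14.55°) = 0.1253
σ = 82.801° → d = Rσ = 6362·1.44514 = 9194 km

9194 km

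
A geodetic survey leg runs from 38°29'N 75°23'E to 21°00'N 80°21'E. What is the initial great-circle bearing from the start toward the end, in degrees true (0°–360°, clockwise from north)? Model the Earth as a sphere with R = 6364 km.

N = sin Δλ·cos φ₂ = +0.0808;  D = cos φ₁ sin φ₂ − sin φ₁ cos φ₂ cos Δλ = -0.2982
initial course = atan2(N, D) = 164.84°

164.8°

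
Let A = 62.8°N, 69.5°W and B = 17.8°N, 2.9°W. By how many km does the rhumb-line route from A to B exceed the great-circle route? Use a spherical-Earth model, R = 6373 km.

Great circle: cos σ = sin φ₁ sin φ₂ + cos φ₁ cos φ₂ cos Δλ,  σ = 1.1099 rad → d_gc = 7073.5 km
Rhumb line: Δψ = -1.1033, q = Δφ/Δψ = 0.7118, d_rh = R√(Δφ²+q²Δλ²) = 7270.5 km
Excess = 7270.5 − 7073.5 = 197.0 ≈ 197 km

197 km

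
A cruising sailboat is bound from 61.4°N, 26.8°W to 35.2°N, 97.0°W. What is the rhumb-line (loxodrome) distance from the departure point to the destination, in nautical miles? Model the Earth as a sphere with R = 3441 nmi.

3139 nmi

Rhumb course C = atan2(Δλ, Δψ) with Δψ = ln[tan(π/4+φ₂/2)/tan(π/4+φ₁/2)] = -0.7098, Δλ = -1.2252 → C = 239.92°
d = R·|Δφ| / |cos C| = 3441·0.45728 / 0.50128 = 3139 nmi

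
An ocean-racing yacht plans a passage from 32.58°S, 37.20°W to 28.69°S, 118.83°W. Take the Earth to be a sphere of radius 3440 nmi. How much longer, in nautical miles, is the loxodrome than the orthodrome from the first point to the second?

Great circle: cos σ = sin φ₁ sin φ₂ + cos φ₁ cos φ₂ cos Δλ,  σ = 1.1960 rad → d_gc = 4114.2 nmi
Rhumb line: Δψ = +0.0789, q = Δφ/Δψ = 0.8601, d_rh = R√(Δφ²+q²Δλ²) = 4222.1 nmi
Excess = 4222.1 − 4114.2 = 107.9 ≈ 108 nmi

108 nmi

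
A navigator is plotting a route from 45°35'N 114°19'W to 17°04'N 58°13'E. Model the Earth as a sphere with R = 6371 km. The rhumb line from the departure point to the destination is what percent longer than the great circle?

26.1%

Great circle: σ = 2.0418 rad → d_gc = Rσ = 13008.1 km
Rhumb: Δφ = -0.4977, Δλ = +3.0113, Δψ = -0.5935, q = Δφ/Δψ = 0.8386 → d_rh = R√(Δφ²+q²Δλ²) = 16398.7 km
Excess = (16398.7 − 13008.1) / 13008.1 = 3390.6 / 13008.1 = 26.07% ≈ 26.1%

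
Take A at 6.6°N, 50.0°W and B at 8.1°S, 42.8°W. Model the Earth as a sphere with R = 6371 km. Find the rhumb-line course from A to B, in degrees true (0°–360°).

154.0°

Meridional parts: M(φ₁)=+0.1154, M(φ₂)=-0.1418 → ΔM = -0.2573;  Δλ = +0.1257 rad
tan C = Δλ / ΔM = -0.4884 → C = 153.97°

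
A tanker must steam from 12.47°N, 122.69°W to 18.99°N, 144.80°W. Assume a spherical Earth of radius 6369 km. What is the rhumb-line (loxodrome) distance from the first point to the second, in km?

Δψ = ln[tan(π/4+φ₂/2)/tan(π/4+φ₁/2)] = +0.1183;  Δφ = +0.1138 rad,  Δλ = -0.3859 rad
q = Δφ/Δψ = 0.9619
d = R·√(Δφ² + q²Δλ²) = 6369·0.38826 = 2473 km

2473 km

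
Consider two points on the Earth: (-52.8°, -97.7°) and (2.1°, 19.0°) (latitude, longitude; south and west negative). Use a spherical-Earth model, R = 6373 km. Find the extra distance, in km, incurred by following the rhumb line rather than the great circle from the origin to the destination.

667 km

Great circle: cos σ = sin φ₁ sin φ₂ + cos φ₁ cos φ₂ cos Δλ,  σ = 1.8762 rad → d_gc = 11956.9 km
Rhumb line: Δψ = +1.1257, q = Δφ/Δψ = 0.8512, d_rh = R√(Δφ²+q²Δλ²) = 12624.0 km
Excess = 12624.0 − 11956.9 = 667.1 ≈ 667 km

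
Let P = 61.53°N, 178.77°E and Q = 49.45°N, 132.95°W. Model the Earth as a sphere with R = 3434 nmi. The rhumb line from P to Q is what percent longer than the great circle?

2.1%

Great circle: σ = 0.5070 rad → d_gc = Rσ = 1741.1 nmi
Rhumb: Δφ = -0.2108, Δλ = +0.8426, Δψ = -0.3758, q = Δφ/Δψ = 0.5610 → d_rh = R√(Δφ²+q²Δλ²) = 1777.5 nmi
Excess = (1777.5 − 1741.1) / 1741.1 = 36.4 / 1741.1 = 2.09% ≈ 2.1%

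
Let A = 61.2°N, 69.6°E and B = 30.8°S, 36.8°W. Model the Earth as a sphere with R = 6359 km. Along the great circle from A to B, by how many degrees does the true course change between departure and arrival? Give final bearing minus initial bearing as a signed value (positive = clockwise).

-53.5°

At departure: θ₁ = atan2(sin Δλ cos φ₂, cos φ₁ sin φ₂ − sin φ₁ cos φ₂ cos Δλ) = 267.63°
At arrival: θ₂ = atan2(sin Δλ cos φ₁, −cos φ₂ sin φ₁ + sin φ₂ cos φ₁ cos Δλ) = 214.08°
Δθ = θ₂ − θ₁ = -53.5°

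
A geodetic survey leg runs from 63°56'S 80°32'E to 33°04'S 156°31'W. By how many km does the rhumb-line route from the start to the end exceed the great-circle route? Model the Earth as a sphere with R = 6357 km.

1172 km

Great circle: cos σ = sin φ₁ sin φ₂ + cos φ₁ cos φ₂ cos Δλ,  σ = 1.2768 rad → d_gc = 8116.3 km
Rhumb line: Δψ = +0.8511, q = Δφ/Δψ = 0.6329, d_rh = R√(Δφ²+q²Δλ²) = 9288.6 km
Excess = 9288.6 − 8116.3 = 1172.3 ≈ 1172 km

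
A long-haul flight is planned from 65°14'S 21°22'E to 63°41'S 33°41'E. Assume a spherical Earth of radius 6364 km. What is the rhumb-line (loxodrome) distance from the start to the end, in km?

614 km

Δψ = ln[tan(π/4+φ₂/2)/tan(π/4+φ₁/2)] = +0.0628;  Δφ = +0.0271 rad,  Δλ = +0.2150 rad
q = Δφ/Δψ = 0.4310
d = R·√(Δφ² + q²Δλ²) = 6364·0.09653 = 614 km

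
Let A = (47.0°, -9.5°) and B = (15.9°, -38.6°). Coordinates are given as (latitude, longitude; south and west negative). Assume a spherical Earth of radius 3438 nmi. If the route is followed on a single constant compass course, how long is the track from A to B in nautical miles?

Rhumb course C = atan2(Δλ, Δψ) with Δψ = ln[tan(π/4+φ₂/2)/tan(π/4+φ₁/2)] = -0.6505, Δλ = -0.5079 → C = 217.98°
d = R·|Δφ| / |cos C| = 3438·0.54280 / 0.78820 = 2368 nmi

2368 nmi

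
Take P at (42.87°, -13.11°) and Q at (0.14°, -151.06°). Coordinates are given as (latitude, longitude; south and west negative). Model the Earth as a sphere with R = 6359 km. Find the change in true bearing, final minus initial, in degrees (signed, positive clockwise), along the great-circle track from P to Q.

At departure: θ₁ = atan2(sin Δλ cos φ₂, cos φ₁ sin φ₂ − sin φ₁ cos φ₂ cos Δλ) = 307.12°
At arrival: θ₂ = atan2(sin Δλ cos φ₁, −cos φ₂ sin φ₁ + sin φ₂ cos φ₁ cos Δλ) = 215.76°
Δθ = θ₂ − θ₁ = -91.4°

-91.4°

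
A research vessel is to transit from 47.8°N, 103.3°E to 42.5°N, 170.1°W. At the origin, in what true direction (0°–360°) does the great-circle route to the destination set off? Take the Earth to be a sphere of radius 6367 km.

60.2°

θ = atan2( sin Δλ·cos φ₂ ,  cos φ₁ sin φ₂ − sin φ₁ cos φ₂ cos Δλ )
  = atan2(+0.7360, +0.4214) = 60.20°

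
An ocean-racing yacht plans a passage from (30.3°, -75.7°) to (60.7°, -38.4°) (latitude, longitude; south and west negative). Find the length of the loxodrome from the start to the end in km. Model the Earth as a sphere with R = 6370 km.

4388 km

Rhumb course C = atan2(Δλ, Δψ) with Δψ = ln[tan(π/4+φ₂/2)/tan(π/4+φ₁/2)] = +0.7863, Δλ = +0.6510 → C = 39.62°
d = R·|Δφ| / |cos C| = 6370·0.53058 / 0.77026 = 4388 km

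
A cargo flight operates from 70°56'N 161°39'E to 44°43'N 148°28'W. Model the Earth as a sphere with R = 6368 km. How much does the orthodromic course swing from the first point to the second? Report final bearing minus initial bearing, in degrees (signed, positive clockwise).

+44.0°

Initial bearing θ₁ = atan2(sin Δλ cos φ₂, cos φ₁ sin φ₂ − sin φ₁ cos φ₂ cos Δλ) = 110.48°
Final bearing θ₂ = (initial bearing from the destination back to the start) + 180° = 154.49°
Δθ = θ₂ − θ₁ = +44.0°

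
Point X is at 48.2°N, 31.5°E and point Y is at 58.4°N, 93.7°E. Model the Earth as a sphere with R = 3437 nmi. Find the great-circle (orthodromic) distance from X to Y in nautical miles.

2224 nmi

Haversine: a = sin²(Δφ/2)+cos φ₁ cos φ₂ sin²(Δλ/2) = 0.10109;  σ = 2·atan2(√a,√(1−a))
σ = 37.077° → d = Rσ = 3437·0.64711 = 2224 nmi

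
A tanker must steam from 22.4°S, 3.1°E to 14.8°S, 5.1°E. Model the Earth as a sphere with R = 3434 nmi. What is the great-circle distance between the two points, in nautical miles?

469 nmi

Haversine: a = sin²(Δφ/2)+cos φ₁ cos φ₂ sin²(Δλ/2) = 0.00466;  σ = 2·atan2(√a,√(1−a))
σ = 7.832° → d = Rσ = 3434·0.13670 = 469 nmi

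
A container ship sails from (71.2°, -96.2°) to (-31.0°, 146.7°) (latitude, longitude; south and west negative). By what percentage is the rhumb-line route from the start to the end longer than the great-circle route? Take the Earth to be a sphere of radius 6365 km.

Great circle: σ = 2.2312 rad → d_gc = Rσ = 14201.3 km
Rhumb: Δφ = -1.7837, Δλ = -2.0438, Δψ = -2.3681, q = Δφ/Δψ = 0.7532 → d_rh = R√(Δφ²+q²Δλ²) = 14997.2 km
Excess = (14997.2 − 14201.3) / 14201.3 = 795.9 / 14201.3 = 5.60% ≈ 5.6%

5.6%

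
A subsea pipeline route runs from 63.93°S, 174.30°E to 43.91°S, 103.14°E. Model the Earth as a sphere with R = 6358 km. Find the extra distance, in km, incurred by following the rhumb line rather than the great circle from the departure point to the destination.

Great circle: cos σ = sin φ₁ sin φ₂ + cos φ₁ cos φ₂ cos Δλ,  σ = 0.7595 rad → d_gc = 4828.7 km
Rhumb line: Δψ = +0.6084, q = Δφ/Δψ = 0.5743, d_rh = R√(Δφ²+q²Δλ²) = 5050.0 km
Excess = 5050.0 − 4828.7 = 221.3 ≈ 221 km

221 km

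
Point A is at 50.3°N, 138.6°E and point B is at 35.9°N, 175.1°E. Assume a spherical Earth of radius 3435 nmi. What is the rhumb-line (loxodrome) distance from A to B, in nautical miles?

Rhumb course C = atan2(Δλ, Δψ) with Δψ = ln[tan(π/4+φ₂/2)/tan(π/4+φ₁/2)] = -0.3467, Δλ = +0.6370 → C = 118.56°
d = R·|Δφ| / |cos C| = 3435·0.25133 / 0.47806 = 1806 nmi

1806 nmi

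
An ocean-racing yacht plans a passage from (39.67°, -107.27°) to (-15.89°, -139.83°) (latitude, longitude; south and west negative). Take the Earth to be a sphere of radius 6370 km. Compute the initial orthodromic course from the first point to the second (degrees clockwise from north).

N = sin Δλ·cos φ₂ = -0.5176;  D = cos φ₁ sin φ₂ − sin φ₁ cos φ₂ cos Δλ = -0.7282
initial course = atan2(N, D) = 215.41°

215.4°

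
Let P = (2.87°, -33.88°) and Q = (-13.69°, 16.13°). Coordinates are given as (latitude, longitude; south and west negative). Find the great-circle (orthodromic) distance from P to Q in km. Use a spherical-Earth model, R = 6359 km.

Haversine: a = sin²(Δφ/2)+cos φ₁ cos φ₂ sin²(Δλ/2) = 0.19412;  σ = 2·atan2(√a,√(1−a))
σ = 52.283° → d = Rσ = 6359·0.91251 = 5803 km

5803 km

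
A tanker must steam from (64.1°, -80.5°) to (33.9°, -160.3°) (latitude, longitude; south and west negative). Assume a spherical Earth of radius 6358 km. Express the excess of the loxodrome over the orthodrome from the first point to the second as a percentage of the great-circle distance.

Great circle: σ = 0.9692 rad → d_gc = Rσ = 6162.4 km
Rhumb: Δφ = -0.5271, Δλ = -1.3928, Δψ = -0.8403, q = Δφ/Δψ = 0.6272 → d_rh = R√(Δφ²+q²Δλ²) = 6487.0 km
Excess = (6487.0 − 6162.4) / 6162.4 = 324.6 / 6162.4 = 5.27% ≈ 5.3%

5.3%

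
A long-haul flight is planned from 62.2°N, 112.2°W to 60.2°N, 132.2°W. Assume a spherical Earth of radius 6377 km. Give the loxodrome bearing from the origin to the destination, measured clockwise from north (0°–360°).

Δψ = ln[tan(π/4+φ₂/2)/tan(π/4+φ₁/2)] = -0.0725
Δλ = -0.3491 rad (taken the short way round)
course = atan2(Δλ, Δψ) = 258.27°

258.3°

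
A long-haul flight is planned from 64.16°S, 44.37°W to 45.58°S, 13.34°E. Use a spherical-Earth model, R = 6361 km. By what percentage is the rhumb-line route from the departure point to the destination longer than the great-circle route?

Great circle: σ = 0.6338 rad → d_gc = Rσ = 4031.6 km
Rhumb: Δφ = +0.3243, Δλ = +1.0072, Δψ = +0.5765, q = Δφ/Δψ = 0.5625 → d_rh = R√(Δφ²+q²Δλ²) = 4152.3 km
Excess = (4152.3 − 4031.6) / 4031.6 = 120.7 / 4031.6 = 2.99% ≈ 3.0%

3.0%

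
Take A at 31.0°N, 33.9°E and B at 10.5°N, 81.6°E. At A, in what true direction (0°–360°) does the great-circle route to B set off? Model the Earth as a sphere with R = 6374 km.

104.2°

N = sin Δλ·cos φ₂ = +0.7272;  D = cos φ₁ sin φ₂ − sin φ₁ cos φ₂ cos Δλ = -0.1846
initial course = atan2(N, D) = 104.24°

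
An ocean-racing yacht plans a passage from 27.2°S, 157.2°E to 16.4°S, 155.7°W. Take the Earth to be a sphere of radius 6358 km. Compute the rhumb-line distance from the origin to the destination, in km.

Rhumb course C = atan2(Δλ, Δψ) with Δψ = ln[tan(π/4+φ₂/2)/tan(π/4+φ₁/2)] = +0.2034, Δλ = +0.8221 → C = 76.10°
d = R·|Δφ| / |cos C| = 6358·0.18850 / 0.24020 = 4989 km

4989 km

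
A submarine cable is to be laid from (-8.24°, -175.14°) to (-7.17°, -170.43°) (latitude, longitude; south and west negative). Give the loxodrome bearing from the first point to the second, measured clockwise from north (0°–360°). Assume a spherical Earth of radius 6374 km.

Δψ = ln[tan(π/4+φ₂/2)/tan(π/4+φ₁/2)] = +0.0188
Δλ = +0.0822 rad (taken the short way round)
course = atan2(Δλ, Δψ) = 77.09°

77.1°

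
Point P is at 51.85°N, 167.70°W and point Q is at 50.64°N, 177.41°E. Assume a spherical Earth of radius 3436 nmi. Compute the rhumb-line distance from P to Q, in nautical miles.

564 nmi

Rhumb course C = atan2(Δλ, Δψ) with Δψ = ln[tan(π/4+φ₂/2)/tan(π/4+φ₁/2)] = -0.0337, Δλ = -0.2599 → C = 262.60°
d = R·|Δφ| / |cos C| = 3436·0.02112 / 0.12874 = 564 nmi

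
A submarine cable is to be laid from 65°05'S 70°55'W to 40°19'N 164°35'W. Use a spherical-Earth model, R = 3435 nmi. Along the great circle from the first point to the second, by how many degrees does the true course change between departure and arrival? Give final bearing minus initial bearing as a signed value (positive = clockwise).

At departure: θ₁ = atan2(sin Δλ cos φ₂, cos φ₁ sin φ₂ − sin φ₁ cos φ₂ cos Δλ) = 286.71°
At arrival: θ₂ = atan2(sin Δλ cos φ₁, −cos φ₂ sin φ₁ + sin φ₂ cos φ₁ cos Δλ) = 328.05°
Δθ = θ₂ − θ₁ = +41.3°

+41.3°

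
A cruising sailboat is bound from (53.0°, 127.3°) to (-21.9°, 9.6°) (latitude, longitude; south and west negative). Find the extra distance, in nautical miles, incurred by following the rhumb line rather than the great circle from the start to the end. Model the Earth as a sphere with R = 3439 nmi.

Great circle: cos σ = sin φ₁ sin φ₂ + cos φ₁ cos φ₂ cos Δλ,  σ = 2.1621 rad → d_gc = 7435.5 nmi
Rhumb line: Δψ = -1.4867, q = Δφ/Δψ = 0.8793, d_rh = R√(Δφ²+q²Δλ²) = 7667.9 nmi
Excess = 7667.9 − 7435.5 = 232.4 ≈ 232 nmi

232 nmi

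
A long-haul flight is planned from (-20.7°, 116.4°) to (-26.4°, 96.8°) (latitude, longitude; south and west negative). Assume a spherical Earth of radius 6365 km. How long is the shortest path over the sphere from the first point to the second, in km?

cos σ = sin φ₁ sin φ₂ + cos φ₁ cos φ₂ cos Δλ
      = sin(-20.70°)sin(-26.40°) + cos(-20.70°)cos(-26.40°)cos(-19.60°) = 0.9465
σ = 18.825° → d = Rσ = 6365·0.32857 = 2091 km

2091 km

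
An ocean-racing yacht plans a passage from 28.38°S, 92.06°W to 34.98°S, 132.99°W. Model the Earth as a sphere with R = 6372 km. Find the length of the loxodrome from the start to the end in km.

3939 km

Rhumb course C = atan2(Δλ, Δψ) with Δψ = ln[tan(π/4+φ₂/2)/tan(π/4+φ₁/2)] = -0.1355, Δλ = -0.7144 → C = 259.26°
d = R·|Δφ| / |cos C| = 6372·0.11519 / 0.18635 = 3939 km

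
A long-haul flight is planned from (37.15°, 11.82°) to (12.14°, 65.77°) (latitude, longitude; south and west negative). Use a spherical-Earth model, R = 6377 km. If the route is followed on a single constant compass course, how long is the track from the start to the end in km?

Δψ = ln[tan(π/4+φ₂/2)/tan(π/4+φ₁/2)] = -0.4858;  Δφ = -0.4365 rad,  Δλ = +0.9416 rad
q = Δφ/Δψ = 0.8986
d = R·√(Δφ² + q²Δλ²) = 6377·0.95206 = 6071 km

6071 km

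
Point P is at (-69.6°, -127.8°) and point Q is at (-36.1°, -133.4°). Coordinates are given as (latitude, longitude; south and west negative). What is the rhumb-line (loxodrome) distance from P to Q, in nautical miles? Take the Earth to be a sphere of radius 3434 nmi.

Δψ = ln[tan(π/4+φ₂/2)/tan(π/4+φ₁/2)] = +1.0388;  Δφ = +0.5847 rad,  Δλ = -0.0977 rad
q = Δφ/Δψ = 0.5629
d = R·√(Δφ² + q²Δλ²) = 3434·0.58727 = 2017 nmi

2017 nmi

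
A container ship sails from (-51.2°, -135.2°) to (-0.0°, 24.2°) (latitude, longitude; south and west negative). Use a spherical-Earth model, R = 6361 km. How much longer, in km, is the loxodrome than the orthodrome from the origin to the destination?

Great circle: cos σ = sin φ₁ sin φ₂ + cos φ₁ cos φ₂ cos Δλ,  σ = 2.1976 rad → d_gc = 13978.8 km
Rhumb line: Δψ = +1.0437, q = Δφ/Δψ = 0.8562, d_rh = R√(Δφ²+q²Δλ²) = 16183.1 km
Excess = 16183.1 − 13978.8 = 2204.3 ≈ 2204 km

2204 km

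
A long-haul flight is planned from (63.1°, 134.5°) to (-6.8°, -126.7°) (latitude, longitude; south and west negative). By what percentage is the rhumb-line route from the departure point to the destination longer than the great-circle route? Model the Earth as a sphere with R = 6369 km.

Great circle: σ = 1.7460 rad → d_gc = Rσ = 11120.4 km
Rhumb: Δφ = -1.2200, Δλ = +1.7244, Δψ = -1.5496, q = Δφ/Δψ = 0.7873 → d_rh = R√(Δφ²+q²Δλ²) = 11624.8 km
Excess = (11624.8 − 11120.4) / 11120.4 = 504.4 / 11120.4 = 4.54% ≈ 4.5%

4.5%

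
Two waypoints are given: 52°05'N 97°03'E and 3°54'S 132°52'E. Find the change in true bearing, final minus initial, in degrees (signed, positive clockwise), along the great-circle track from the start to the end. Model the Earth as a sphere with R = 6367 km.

+17.0°

Initial bearing θ₁ = atan2(sin Δλ cos φ₂, cos φ₁ sin φ₂ − sin φ₁ cos φ₂ cos Δλ) = 139.35°
Final bearing θ₂ = (initial bearing from the destination back to the start) + 180° = 156.35°
Δθ = θ₂ − θ₁ = +17.0°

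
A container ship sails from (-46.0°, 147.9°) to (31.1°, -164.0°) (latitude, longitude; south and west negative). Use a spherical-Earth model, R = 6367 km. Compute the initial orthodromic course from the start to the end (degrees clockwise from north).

39.6°

N = sin Δλ·cos φ₂ = +0.6373;  D = cos φ₁ sin φ₂ − sin φ₁ cos φ₂ cos Δλ = +0.7702
initial course = atan2(N, D) = 39.61°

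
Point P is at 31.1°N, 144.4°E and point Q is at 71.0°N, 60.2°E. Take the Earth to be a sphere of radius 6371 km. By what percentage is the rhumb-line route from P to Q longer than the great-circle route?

6.3%

Great circle: σ = 1.0280 rad → d_gc = Rσ = 6549.2 km
Rhumb: Δφ = +0.6964, Δλ = -1.4696, Δψ = +1.2161, q = Δφ/Δψ = 0.5726 → d_rh = R√(Δφ²+q²Δλ²) = 6959.0 km
Excess = (6959.0 − 6549.2) / 6549.2 = 409.8 / 6549.2 = 6.26% ≈ 6.3%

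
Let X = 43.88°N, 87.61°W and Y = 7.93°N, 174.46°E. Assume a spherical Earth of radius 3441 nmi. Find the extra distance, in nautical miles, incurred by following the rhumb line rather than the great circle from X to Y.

179 nmi

Great circle: cos σ = sin φ₁ sin φ₂ + cos φ₁ cos φ₂ cos Δλ,  σ = 1.5737 rad → d_gc = 5415.0 nmi
Rhumb line: Δψ = -0.7151, q = Δφ/Δψ = 0.8774, d_rh = R√(Δφ²+q²Δλ²) = 5593.6 nmi
Excess = 5593.6 − 5415.0 = 178.6 ≈ 179 nmi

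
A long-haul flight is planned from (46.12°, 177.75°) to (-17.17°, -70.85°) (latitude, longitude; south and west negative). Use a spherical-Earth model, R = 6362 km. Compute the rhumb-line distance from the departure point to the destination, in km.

13272 km

Δψ = ln[tan(π/4+φ₂/2)/tan(π/4+φ₁/2)] = -1.2136;  Δφ = -1.1046 rad,  Δλ = +1.9443 rad
q = Δφ/Δψ = 0.9102
d = R·√(Δφ² + q²Δλ²) = 6362·2.08620 = 13272 km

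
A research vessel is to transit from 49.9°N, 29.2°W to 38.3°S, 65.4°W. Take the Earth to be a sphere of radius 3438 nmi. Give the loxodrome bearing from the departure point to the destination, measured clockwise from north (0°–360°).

Meridional parts: M(φ₁)=+1.0080, M(φ₂)=-0.7246 → ΔM = -1.7326;  Δλ = -0.6318 rad
tan C = Δλ / ΔM = +0.3647 → C = 200.03°

200.0°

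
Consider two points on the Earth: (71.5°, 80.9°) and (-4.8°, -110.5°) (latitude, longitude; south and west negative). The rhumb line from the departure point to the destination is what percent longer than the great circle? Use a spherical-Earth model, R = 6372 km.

24.6%

Great circle: σ = 1.9707 rad → d_gc = Rσ = 12557.1 km
Rhumb: Δφ = -1.3317, Δλ = +2.9426, Δψ = -1.8987, q = Δφ/Δψ = 0.7014 → d_rh = R√(Δφ²+q²Δλ²) = 15650.7 km
Excess = (15650.7 − 12557.1) / 12557.1 = 3093.6 / 12557.1 = 24.64% ≈ 24.6%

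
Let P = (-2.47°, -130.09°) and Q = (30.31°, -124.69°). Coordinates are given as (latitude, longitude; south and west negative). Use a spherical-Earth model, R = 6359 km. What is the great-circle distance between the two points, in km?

3683 km

Haversine: a = sin²(Δφ/2)+cos φ₁ cos φ₂ sin²(Δλ/2) = 0.08154;  σ = 2·atan2(√a,√(1−a))
σ = 33.183° → d = Rσ = 6359·0.57915 = 3683 km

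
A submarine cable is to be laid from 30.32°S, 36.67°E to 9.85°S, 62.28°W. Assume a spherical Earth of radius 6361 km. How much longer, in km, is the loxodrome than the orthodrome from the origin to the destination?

212 km

Great circle: cos σ = sin φ₁ sin φ₂ + cos φ₁ cos φ₂ cos Δλ,  σ = 1.6168 rad → d_gc = 10284.2 km
Rhumb line: Δψ = +0.3830, q = Δφ/Δψ = 0.9328, d_rh = R√(Δφ²+q²Δλ²) = 10496.5 km
Excess = 10496.5 − 10284.2 = 212.3 ≈ 212 km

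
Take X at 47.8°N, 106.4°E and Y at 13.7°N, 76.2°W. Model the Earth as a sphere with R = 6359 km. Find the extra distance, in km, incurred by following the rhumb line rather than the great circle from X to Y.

Great circle: cos σ = sin φ₁ sin φ₂ + cos φ₁ cos φ₂ cos Δλ,  σ = 2.0675 rad → d_gc = 13146.9 km
Rhumb line: Δψ = -0.7108, q = Δφ/Δψ = 0.8373, d_rh = R√(Δφ²+q²Δλ²) = 16913.5 km
Excess = 16913.5 − 13146.9 = 3766.6 ≈ 3767 km

3767 km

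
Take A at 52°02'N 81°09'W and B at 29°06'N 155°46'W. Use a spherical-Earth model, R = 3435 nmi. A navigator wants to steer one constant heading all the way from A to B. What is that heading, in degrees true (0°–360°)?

247.6°

Meridional parts: M(φ₁)=+1.0671, M(φ₂)=+0.5312 → ΔM = -0.5359;  Δλ = -1.3023 rad
tan C = Δλ / ΔM = +2.4303 → C = 247.63°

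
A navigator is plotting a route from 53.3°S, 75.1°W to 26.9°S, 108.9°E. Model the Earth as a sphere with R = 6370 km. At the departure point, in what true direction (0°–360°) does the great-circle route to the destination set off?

183.6°

N = sin Δλ·cos φ₂ = -0.0622;  D = cos φ₁ sin φ₂ − sin φ₁ cos φ₂ cos Δλ = -0.9837
initial course = atan2(N, D) = 183.62°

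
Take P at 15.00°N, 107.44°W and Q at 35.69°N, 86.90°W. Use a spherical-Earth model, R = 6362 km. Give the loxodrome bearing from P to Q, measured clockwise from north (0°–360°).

41.7°

Meridional parts: M(φ₁)=+0.2648, M(φ₂)=+0.6676 → ΔM = +0.4028;  Δλ = +0.3585 rad
tan C = Δλ / ΔM = +0.8901 → C = 41.67°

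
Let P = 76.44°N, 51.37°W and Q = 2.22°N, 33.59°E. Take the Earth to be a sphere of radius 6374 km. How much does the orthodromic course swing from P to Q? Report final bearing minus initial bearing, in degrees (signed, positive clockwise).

At departure: θ₁ = atan2(sin Δλ cos φ₂, cos φ₁ sin φ₂ − sin φ₁ cos φ₂ cos Δλ) = 94.38°
At arrival: θ₂ = atan2(sin Δλ cos φ₁, −cos φ₂ sin φ₁ + sin φ₂ cos φ₁ cos Δλ) = 166.47°
Δθ = θ₂ − θ₁ = +72.1°

+72.1°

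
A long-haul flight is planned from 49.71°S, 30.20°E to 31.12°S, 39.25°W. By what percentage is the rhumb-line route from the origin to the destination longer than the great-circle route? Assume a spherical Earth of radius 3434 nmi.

Great circle: σ = 0.9415 rad → d_gc = Rσ = 3233.2 nmi
Rhumb: Δφ = +0.3245, Δλ = -1.2121, Δψ = +0.4308, q = Δφ/Δψ = 0.7531 → d_rh = R√(Δφ²+q²Δλ²) = 3326.9 nmi
Excess = (3326.9 − 3233.2) / 3233.2 = 93.7 / 3233.2 = 2.90% ≈ 2.9%

2.9%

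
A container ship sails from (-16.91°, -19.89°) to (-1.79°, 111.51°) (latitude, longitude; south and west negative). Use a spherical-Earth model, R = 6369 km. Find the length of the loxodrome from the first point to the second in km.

Rhumb course C = atan2(Δλ, Δψ) with Δψ = ln[tan(π/4+φ₂/2)/tan(π/4+φ₁/2)] = +0.2683, Δλ = +2.2934 → C = 83.33°
d = R·|Δφ| / |cos C| = 6369·0.26389 / 0.11618 = 14466 km

14466 km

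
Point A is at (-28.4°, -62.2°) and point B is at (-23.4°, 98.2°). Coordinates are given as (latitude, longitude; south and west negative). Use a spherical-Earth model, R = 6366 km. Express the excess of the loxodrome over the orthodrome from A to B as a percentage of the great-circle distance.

15.6%

Great circle: σ = 2.1793 rad → d_gc = Rσ = 13873.4 km
Rhumb: Δφ = +0.0873, Δλ = +2.7995, Δψ = +0.0971, q = Δφ/Δψ = 0.8991 → d_rh = R√(Δφ²+q²Δλ²) = 16033.8 km
Excess = (16033.8 − 13873.4) / 13873.4 = 2160.4 / 13873.4 = 15.57% ≈ 15.6%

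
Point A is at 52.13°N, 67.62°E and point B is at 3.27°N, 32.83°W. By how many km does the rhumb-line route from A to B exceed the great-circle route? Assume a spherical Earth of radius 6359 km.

432 km

Great circle: cos σ = sin φ₁ sin φ₂ + cos φ₁ cos φ₂ cos Δλ,  σ = 1.6370 rad → d_gc = 10409.5 km
Rhumb line: Δψ = -1.0127, q = Δφ/Δψ = 0.8420, d_rh = R√(Δφ²+q²Δλ²) = 10841.1 km
Excess = 10841.1 − 10409.5 = 431.6 ≈ 432 km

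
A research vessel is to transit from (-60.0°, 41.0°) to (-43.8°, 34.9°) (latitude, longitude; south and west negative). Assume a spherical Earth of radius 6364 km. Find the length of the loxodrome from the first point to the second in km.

1846 km

Δψ = ln[tan(π/4+φ₂/2)/tan(π/4+φ₁/2)] = +0.4649;  Δφ = +0.2827 rad,  Δλ = -0.1065 rad
q = Δφ/Δψ = 0.6082
d = R·√(Δφ² + q²Δλ²) = 6364·0.29006 = 1846 km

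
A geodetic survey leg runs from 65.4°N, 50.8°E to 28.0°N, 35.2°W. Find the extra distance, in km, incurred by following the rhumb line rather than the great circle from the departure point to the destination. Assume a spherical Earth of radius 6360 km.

Great circle: cos σ = sin φ₁ sin φ₂ + cos φ₁ cos φ₂ cos Δλ,  σ = 1.1012 rad → d_gc = 7003.8 km
Rhumb line: Δψ = -1.0137, q = Δφ/Δψ = 0.6439, d_rh = R√(Δφ²+q²Δλ²) = 7417.7 km
Excess = 7417.7 − 7003.8 = 413.9 ≈ 414 km

414 km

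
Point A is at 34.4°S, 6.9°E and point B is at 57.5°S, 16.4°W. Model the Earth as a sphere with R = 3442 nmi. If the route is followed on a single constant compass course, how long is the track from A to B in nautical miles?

Δψ = ln[tan(π/4+φ₂/2)/tan(π/4+φ₁/2)] = -0.5927;  Δφ = -0.4032 rad,  Δλ = -0.4067 rad
q = Δφ/Δψ = 0.6802
d = R·√(Δφ² + q²Δλ²) = 3442·0.48894 = 1683 nmi

1683 nmi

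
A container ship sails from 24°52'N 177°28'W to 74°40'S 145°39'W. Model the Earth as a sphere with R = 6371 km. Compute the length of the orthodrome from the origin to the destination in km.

11301 km

Haversine: a = sin²(Δφ/2)+cos φ₁ cos φ₂ sin²(Δλ/2) = 0.60084;  σ = 2·atan2(√a,√(1−a))
σ = 101.635° → d = Rσ = 6371·1.77386 = 11301 km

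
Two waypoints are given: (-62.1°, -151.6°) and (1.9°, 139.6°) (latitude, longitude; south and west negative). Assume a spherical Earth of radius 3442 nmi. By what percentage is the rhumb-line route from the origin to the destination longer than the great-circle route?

Great circle: σ = 1.4305 rad → d_gc = Rσ = 4923.8 nmi
Rhumb: Δφ = +1.1170, Δλ = -1.2008, Δψ = +1.4259, q = Δφ/Δψ = 0.7834 → d_rh = R√(Δφ²+q²Δλ²) = 5026.5 nmi
Excess = (5026.5 − 4923.8) / 4923.8 = 102.7 / 4923.8 = 2.09% ≈ 2.1%

2.1%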